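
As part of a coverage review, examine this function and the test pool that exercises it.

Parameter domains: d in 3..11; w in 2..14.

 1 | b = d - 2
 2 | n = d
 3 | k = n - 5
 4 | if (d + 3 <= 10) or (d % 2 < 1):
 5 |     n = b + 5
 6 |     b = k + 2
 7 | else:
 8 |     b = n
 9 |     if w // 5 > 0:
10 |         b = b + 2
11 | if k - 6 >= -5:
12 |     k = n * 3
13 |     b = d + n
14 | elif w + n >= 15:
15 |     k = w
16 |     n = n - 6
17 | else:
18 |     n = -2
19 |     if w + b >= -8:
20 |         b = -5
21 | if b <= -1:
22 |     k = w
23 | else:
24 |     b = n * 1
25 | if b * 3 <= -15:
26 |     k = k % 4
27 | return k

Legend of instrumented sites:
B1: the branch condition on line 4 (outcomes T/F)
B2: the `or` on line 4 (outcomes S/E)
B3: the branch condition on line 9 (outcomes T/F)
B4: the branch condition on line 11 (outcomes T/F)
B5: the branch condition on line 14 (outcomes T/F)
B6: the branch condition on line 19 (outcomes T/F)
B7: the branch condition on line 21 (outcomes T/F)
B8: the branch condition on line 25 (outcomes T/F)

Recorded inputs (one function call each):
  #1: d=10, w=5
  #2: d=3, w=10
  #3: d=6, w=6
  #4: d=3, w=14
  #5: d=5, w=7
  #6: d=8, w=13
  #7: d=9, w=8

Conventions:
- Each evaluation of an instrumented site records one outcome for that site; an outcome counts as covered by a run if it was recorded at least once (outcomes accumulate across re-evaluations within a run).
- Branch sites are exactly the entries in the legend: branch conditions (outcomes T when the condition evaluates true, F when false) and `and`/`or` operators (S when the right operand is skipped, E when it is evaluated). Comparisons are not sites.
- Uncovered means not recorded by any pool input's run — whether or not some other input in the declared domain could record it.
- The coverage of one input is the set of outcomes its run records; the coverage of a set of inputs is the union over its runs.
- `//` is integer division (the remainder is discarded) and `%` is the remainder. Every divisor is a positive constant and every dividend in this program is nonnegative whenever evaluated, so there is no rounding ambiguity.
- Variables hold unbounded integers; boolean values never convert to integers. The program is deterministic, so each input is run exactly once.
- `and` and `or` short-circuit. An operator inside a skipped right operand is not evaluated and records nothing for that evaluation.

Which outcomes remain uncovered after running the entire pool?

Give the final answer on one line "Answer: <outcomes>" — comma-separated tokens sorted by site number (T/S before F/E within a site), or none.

input #1 (d=10, w=5): covers B1=T, B2=E, B4=T, B7=F, B8=F
input #2 (d=3, w=10): covers B1=T, B2=S, B4=F, B5=T, B7=F, B8=F
input #3 (d=6, w=6): covers B1=T, B2=S, B4=T, B7=F, B8=F
input #4 (d=3, w=14): covers B1=T, B2=S, B4=F, B5=T, B7=F, B8=F
input #5 (d=5, w=7): covers B1=T, B2=S, B4=F, B5=T, B7=F, B8=F
input #6 (d=8, w=13): covers B1=T, B2=E, B4=T, B7=F, B8=F
input #7 (d=9, w=8): covers B1=F, B2=E, B3=T, B4=T, B7=F, B8=F
union over the pool: B1=T, B1=F, B2=S, B2=E, B3=T, B4=T, B4=F, B5=T, B7=F, B8=F
uncovered (6 of 16): B3=F, B5=F, B6=T, B6=F, B7=T, B8=T

Answer: B3=F, B5=F, B6=T, B6=F, B7=T, B8=T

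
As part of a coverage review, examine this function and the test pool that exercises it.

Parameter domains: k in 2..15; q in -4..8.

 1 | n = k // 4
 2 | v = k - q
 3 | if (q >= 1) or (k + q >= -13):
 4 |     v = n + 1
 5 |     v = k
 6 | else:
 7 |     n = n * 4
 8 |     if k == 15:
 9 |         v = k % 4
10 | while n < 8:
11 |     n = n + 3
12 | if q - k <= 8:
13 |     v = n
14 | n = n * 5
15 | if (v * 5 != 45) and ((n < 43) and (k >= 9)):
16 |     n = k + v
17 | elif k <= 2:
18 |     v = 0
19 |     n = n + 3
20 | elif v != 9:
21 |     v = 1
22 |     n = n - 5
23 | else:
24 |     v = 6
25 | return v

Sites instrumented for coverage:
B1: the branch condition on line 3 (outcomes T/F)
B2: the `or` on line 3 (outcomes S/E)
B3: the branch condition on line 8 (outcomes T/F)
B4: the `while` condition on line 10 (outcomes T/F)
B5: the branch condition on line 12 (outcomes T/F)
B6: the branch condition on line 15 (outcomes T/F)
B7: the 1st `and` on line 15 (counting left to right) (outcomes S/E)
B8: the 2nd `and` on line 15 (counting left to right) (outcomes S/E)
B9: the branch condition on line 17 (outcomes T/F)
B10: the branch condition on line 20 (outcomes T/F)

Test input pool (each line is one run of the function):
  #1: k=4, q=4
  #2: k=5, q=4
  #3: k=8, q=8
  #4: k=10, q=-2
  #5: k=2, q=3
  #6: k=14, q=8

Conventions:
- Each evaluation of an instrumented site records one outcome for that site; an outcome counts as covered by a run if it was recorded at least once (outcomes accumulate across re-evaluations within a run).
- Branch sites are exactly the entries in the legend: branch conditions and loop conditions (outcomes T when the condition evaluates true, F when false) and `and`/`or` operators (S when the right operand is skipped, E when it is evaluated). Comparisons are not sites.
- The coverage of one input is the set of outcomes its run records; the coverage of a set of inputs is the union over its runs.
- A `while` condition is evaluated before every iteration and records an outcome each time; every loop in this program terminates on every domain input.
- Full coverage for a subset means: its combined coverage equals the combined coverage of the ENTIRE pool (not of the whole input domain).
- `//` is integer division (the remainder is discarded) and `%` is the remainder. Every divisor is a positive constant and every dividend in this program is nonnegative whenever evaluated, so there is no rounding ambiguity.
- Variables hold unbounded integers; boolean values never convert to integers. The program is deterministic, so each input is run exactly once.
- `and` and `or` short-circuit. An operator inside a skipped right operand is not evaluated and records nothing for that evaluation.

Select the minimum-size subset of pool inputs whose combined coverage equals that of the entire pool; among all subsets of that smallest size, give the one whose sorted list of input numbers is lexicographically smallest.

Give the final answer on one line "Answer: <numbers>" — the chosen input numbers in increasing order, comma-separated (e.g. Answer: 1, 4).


#1 (k=4, q=4) -> covered: B1=T, B2=S, B4=T, B4=F, B5=T, B6=F, B7=E, B8=S, B9=F, B10=T
#2 (k=5, q=4) -> covered: B1=T, B2=S, B4=T, B4=F, B5=T, B6=F, B7=E, B8=S, B9=F, B10=T
#3 (k=8, q=8) -> covered: B1=T, B2=S, B4=T, B4=F, B5=T, B6=F, B7=E, B8=E, B9=F, B10=T
#4 (k=10, q=-2) -> covered: B1=T, B2=E, B4=T, B4=F, B5=T, B6=T, B7=E, B8=E
#5 (k=2, q=3) -> covered: B1=T, B2=S, B4=T, B4=F, B5=T, B6=F, B7=S, B9=T
#6 (k=14, q=8) -> covered: B1=T, B2=S, B4=T, B4=F, B5=T, B6=F, B7=S, B9=F, B10=F
the full pool covers 16 outcomes: B1=T, B2=S, B2=E, B4=T, B4=F, B5=T, B6=T, B6=F, B7=S, B7=E, B8=S, B8=E, B9=T, B9=F, B10=T, B10=F
checked all size-1 subsets: none covers 16 outcomes (max 10/16)
checked all size-2 subsets: none covers 16 outcomes (max 13/16)
checked all size-3 subsets: none covers 16 outcomes (max 15/16)
inputs {1, 4, 5, 6} (size 4) cover everything; no size-4 subset with a lexicographically smaller index list covers all 16
Answer: 1, 4, 5, 6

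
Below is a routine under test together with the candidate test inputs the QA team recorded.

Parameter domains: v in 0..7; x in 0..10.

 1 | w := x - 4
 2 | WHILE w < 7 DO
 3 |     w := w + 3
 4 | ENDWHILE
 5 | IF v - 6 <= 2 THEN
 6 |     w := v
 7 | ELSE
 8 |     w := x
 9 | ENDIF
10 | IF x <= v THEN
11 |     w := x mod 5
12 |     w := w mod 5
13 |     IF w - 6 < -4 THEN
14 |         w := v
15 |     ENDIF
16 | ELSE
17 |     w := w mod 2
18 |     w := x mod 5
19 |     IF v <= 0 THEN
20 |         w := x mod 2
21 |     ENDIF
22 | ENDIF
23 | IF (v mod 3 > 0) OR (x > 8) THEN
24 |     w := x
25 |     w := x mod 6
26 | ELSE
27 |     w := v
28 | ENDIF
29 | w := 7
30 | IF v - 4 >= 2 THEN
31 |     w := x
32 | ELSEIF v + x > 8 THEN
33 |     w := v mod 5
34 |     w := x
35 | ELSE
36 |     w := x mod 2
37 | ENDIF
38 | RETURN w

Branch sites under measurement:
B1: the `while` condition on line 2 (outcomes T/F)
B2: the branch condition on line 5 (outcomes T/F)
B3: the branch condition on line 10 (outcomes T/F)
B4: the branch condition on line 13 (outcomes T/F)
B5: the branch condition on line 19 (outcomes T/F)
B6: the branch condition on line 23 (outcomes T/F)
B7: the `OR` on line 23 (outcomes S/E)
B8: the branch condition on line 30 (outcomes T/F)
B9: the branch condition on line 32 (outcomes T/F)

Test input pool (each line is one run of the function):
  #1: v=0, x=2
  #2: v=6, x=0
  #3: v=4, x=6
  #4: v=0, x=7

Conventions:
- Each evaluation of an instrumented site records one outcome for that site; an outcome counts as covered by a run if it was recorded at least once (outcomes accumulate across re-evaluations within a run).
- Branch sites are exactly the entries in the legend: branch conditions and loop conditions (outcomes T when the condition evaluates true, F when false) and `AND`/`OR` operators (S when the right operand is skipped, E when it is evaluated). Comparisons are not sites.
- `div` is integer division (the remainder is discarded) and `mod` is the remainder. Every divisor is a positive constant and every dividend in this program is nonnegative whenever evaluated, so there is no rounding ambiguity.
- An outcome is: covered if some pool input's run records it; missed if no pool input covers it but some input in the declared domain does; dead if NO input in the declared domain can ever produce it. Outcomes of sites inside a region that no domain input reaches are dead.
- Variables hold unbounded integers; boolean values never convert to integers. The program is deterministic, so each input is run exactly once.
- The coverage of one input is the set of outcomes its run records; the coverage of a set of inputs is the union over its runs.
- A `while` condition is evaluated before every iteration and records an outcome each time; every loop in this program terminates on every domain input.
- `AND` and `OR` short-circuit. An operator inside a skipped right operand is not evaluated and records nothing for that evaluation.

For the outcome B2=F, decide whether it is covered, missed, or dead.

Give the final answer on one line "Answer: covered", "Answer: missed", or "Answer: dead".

no pool input records B2=F
checking all 88 inputs in the declared domain: B2=F is never recorded -> dead

Answer: dead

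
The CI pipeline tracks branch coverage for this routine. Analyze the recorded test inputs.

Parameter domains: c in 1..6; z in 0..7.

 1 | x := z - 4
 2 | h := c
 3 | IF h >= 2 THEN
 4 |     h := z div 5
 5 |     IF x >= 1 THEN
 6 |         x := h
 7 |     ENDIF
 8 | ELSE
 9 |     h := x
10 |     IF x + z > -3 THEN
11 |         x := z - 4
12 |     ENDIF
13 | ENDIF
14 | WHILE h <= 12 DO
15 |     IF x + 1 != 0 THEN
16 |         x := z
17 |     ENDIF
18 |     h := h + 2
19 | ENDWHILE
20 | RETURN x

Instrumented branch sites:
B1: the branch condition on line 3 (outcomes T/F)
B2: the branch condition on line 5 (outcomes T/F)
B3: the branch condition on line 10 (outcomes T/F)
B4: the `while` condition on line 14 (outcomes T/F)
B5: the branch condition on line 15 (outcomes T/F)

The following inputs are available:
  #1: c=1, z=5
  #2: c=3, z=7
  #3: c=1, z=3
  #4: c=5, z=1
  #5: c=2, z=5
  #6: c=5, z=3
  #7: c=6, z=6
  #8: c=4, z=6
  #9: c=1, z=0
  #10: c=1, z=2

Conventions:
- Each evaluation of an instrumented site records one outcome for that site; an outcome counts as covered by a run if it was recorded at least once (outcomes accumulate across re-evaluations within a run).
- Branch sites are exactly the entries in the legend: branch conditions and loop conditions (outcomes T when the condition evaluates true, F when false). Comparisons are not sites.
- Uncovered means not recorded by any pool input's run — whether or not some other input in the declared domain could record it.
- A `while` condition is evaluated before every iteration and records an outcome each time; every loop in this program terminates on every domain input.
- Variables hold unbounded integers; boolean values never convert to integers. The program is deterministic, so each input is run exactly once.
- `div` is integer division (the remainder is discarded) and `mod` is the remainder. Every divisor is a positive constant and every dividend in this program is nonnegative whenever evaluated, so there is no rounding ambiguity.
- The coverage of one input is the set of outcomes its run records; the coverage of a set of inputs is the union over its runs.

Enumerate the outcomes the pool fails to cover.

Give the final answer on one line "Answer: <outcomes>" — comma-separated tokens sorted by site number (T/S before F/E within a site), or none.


input #1 (c=1, z=5): covers B1=F, B3=T, B4=T, B4=F, B5=T
input #2 (c=3, z=7): covers B1=T, B2=T, B4=T, B4=F, B5=T
input #3 (c=1, z=3): covers B1=F, B3=T, B4=T, B4=F, B5=F
input #4 (c=5, z=1): covers B1=T, B2=F, B4=T, B4=F, B5=T
input #5 (c=2, z=5): covers B1=T, B2=T, B4=T, B4=F, B5=T
input #6 (c=5, z=3): covers B1=T, B2=F, B4=T, B4=F, B5=F
input #7 (c=6, z=6): covers B1=T, B2=T, B4=T, B4=F, B5=T
input #8 (c=4, z=6): covers B1=T, B2=T, B4=T, B4=F, B5=T
input #9 (c=1, z=0): covers B1=F, B3=F, B4=T, B4=F, B5=T
input #10 (c=1, z=2): covers B1=F, B3=T, B4=T, B4=F, B5=T
union over the pool: B1=T, B1=F, B2=T, B2=F, B3=T, B3=F, B4=T, B4=F, B5=T, B5=F
uncovered (0 of 10): none
Answer: none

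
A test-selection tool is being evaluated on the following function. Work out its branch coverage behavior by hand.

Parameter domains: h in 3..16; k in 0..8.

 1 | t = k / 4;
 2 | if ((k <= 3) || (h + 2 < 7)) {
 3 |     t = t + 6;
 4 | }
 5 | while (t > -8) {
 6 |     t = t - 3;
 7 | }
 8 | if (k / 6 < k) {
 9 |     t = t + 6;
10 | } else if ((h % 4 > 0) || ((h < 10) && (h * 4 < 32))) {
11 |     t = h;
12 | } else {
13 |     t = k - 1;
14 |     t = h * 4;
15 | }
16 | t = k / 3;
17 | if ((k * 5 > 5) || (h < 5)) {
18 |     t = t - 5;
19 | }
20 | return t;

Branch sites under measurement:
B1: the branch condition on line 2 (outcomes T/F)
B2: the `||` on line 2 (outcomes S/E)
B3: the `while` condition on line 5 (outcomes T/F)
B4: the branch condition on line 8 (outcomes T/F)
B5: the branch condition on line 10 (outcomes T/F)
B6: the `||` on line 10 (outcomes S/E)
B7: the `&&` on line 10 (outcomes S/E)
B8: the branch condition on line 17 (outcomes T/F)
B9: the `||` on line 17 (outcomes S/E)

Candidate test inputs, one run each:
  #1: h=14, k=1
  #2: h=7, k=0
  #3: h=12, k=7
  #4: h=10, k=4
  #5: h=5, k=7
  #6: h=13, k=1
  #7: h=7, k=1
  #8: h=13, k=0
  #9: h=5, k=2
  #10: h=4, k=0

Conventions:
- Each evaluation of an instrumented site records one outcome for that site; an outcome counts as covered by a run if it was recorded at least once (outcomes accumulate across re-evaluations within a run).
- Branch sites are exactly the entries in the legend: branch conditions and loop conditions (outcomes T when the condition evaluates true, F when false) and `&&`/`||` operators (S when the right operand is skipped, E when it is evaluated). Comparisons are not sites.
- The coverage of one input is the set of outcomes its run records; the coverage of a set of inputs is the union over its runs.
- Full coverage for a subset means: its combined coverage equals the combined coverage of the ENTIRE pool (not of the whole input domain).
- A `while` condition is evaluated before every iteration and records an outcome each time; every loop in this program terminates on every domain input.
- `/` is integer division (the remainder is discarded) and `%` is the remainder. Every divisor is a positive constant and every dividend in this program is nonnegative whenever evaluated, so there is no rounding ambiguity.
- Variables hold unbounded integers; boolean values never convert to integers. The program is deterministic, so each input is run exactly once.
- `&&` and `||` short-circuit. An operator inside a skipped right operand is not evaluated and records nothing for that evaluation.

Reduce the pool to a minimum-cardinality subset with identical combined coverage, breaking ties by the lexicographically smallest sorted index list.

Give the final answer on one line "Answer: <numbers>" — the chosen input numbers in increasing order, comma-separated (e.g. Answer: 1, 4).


test 1 (h=14, k=1) fires B2->S, B1->T, B3->T, B3->T, B3->T, B3->T, B3->T, B3->F, B4->T, B9->E, B8->F; hits B1=T, B2=S, B3=T, B3=F, B4=T, B8=F, B9=E
test 2 (h=7, k=0) fires B2->S, B1->T, B3->T, B3->T, B3->T, B3->T, B3->T, B3->F, B4->F, B6->S, B5->T, B9->E, B8->F; hits B1=T, B2=S, B3=T, B3=F, B4=F, B5=T, B6=S, B8=F, B9=E
test 3 (h=12, k=7) fires B2->E, B1->F, B3->T, B3->T, B3->T, B3->F, B4->T, B9->S, B8->T; hits B1=F, B2=E, B3=T, B3=F, B4=T, B8=T, B9=S
test 4 (h=10, k=4) fires B2->E, B1->F, B3->T, B3->T, B3->T, B3->F, B4->T, B9->S, B8->T; hits B1=F, B2=E, B3=T, B3=F, B4=T, B8=T, B9=S
test 5 (h=5, k=7) fires B2->E, B1->F, B3->T, B3->T, B3->T, B3->F, B4->T, B9->S, B8->T; hits B1=F, B2=E, B3=T, B3=F, B4=T, B8=T, B9=S
test 6 (h=13, k=1) fires B2->S, B1->T, B3->T, B3->T, B3->T, B3->T, B3->T, B3->F, B4->T, B9->E, B8->F; hits B1=T, B2=S, B3=T, B3=F, B4=T, B8=F, B9=E
test 7 (h=7, k=1) fires B2->S, B1->T, B3->T, B3->T, B3->T, B3->T, B3->T, B3->F, B4->T, B9->E, B8->F; hits B1=T, B2=S, B3=T, B3=F, B4=T, B8=F, B9=E
test 8 (h=13, k=0) fires B2->S, B1->T, B3->T, B3->T, B3->T, B3->T, B3->T, B3->F, B4->F, B6->S, B5->T, B9->E, B8->F; hits B1=T, B2=S, B3=T, B3=F, B4=F, B5=T, B6=S, B8=F, B9=E
test 9 (h=5, k=2) fires B2->S, B1->T, B3->T, B3->T, B3->T, B3->T, B3->T, B3->F, B4->T, B9->S, B8->T; hits B1=T, B2=S, B3=T, B3=F, B4=T, B8=T, B9=S
test 10 (h=4, k=0) fires B2->S, B1->T, B3->T, B3->T, B3->T, B3->T, B3->T, B3->F, B4->F, B6->E, B7->E, B5->T, B9->E, B8->T; hits B1=T, B2=S, B3=T, B3=F, B4=F, B5=T, B6=E, B7=E, B8=T, B9=E
union over all inputs: B1=T, B1=F, B2=S, B2=E, B3=T, B3=F, B4=T, B4=F, B5=T, B6=S, B6=E, B7=E, B8=T, B8=F, B9=S, B9=E (16 outcomes)
every size-1 subset falls short of the 16 outcomes (best: 10/16)
every size-2 subset falls short of the 16 outcomes (best: 14/16)
inputs {2, 3, 10} (size 3) cover everything; no size-3 subset with a lexicographically smaller index list covers all 16
Answer: 2, 3, 10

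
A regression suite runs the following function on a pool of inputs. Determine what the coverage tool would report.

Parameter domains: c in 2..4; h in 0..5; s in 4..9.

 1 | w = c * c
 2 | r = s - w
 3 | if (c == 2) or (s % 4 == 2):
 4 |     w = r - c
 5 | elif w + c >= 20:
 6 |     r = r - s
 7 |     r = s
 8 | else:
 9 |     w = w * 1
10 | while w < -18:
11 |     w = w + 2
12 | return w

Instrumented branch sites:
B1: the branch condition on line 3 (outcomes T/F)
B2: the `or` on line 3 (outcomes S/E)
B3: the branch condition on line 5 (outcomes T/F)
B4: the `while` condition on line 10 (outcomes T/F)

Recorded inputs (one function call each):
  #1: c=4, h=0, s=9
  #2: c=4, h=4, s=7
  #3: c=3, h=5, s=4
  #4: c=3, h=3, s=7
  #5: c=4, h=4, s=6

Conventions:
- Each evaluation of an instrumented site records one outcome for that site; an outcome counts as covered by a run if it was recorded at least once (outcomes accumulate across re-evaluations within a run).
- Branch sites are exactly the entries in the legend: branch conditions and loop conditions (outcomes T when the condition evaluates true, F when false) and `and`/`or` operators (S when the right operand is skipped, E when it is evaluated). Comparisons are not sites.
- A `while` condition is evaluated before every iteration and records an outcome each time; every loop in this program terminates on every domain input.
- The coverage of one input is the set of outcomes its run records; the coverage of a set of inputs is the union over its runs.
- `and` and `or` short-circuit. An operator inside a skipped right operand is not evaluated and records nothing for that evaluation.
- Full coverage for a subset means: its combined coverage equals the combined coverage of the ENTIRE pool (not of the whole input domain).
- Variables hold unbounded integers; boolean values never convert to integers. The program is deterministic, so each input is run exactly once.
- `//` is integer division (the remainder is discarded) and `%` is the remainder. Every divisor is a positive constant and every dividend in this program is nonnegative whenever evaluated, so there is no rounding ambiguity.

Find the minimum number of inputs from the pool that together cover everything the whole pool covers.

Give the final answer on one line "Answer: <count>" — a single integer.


input #1, c=4, h=0, s=9: outcomes B1=F, B2=E, B3=T, B4=F
input #2, c=4, h=4, s=7: outcomes B1=F, B2=E, B3=T, B4=F
input #3, c=3, h=5, s=4: outcomes B1=F, B2=E, B3=F, B4=F
input #4, c=3, h=3, s=7: outcomes B1=F, B2=E, B3=F, B4=F
input #5, c=4, h=4, s=6: outcomes B1=T, B2=E, B4=F
together the pool reaches 6 outcomes: B1=T, B1=F, B2=E, B3=T, B3=F, B4=F
checked all size-1 subsets: none covers 6 outcomes (max 4/6)
checked all size-2 subsets: none covers 6 outcomes (max 5/6)
the canonical winner is {1, 3, 5}: size 3, full 6-outcome coverage, earliest index list among size-3 covers
Answer: 3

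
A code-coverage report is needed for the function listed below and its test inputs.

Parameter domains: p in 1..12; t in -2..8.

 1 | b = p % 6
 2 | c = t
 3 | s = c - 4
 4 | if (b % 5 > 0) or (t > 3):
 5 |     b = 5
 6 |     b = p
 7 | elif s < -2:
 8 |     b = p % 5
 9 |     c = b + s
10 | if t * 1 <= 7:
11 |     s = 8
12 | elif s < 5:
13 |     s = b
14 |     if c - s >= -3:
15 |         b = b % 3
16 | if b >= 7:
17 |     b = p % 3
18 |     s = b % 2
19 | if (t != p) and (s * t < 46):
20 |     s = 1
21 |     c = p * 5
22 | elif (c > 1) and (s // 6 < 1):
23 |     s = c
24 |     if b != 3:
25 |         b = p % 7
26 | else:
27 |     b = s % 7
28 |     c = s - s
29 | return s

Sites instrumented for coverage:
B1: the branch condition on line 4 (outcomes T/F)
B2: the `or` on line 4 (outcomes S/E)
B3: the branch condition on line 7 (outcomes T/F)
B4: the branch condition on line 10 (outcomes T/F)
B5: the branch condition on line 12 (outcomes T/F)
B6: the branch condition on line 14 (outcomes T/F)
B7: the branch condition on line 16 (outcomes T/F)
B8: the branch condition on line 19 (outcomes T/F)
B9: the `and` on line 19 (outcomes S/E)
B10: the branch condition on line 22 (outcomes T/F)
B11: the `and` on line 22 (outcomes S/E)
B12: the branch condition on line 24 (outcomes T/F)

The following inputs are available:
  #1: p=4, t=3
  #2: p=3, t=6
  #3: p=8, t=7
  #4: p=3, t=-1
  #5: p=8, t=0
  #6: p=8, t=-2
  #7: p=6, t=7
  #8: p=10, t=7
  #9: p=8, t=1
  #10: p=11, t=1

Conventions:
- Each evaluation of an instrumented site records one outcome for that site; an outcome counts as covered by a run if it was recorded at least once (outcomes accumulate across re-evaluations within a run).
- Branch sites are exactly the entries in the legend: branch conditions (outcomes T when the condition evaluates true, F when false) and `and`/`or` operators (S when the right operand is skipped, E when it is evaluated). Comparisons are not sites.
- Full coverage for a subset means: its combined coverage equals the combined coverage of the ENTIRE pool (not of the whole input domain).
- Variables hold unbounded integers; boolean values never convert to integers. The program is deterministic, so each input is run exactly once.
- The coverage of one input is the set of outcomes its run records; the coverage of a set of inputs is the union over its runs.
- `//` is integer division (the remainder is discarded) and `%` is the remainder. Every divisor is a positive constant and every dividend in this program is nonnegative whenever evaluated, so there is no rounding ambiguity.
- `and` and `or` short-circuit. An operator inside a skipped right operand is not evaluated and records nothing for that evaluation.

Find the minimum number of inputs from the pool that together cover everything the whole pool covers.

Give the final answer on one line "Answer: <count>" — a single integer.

run #1 (p=4, t=3) runs B2->S, B1->T, B4->T, B7->F, B9->E, B8->T; records B1=T, B2=S, B4=T, B7=F, B8=T, B9=E
run #2 (p=3, t=6) runs B2->S, B1->T, B4->T, B7->F, B9->E, B8->F, B11->E, B10->F; records B1=T, B2=S, B4=T, B7=F, B8=F, B9=E, B10=F, B11=E
run #3 (p=8, t=7) runs B2->S, B1->T, B4->T, B7->T, B9->E, B8->T; records B1=T, B2=S, B4=T, B7=T, B8=T, B9=E
run #4 (p=3, t=-1) runs B2->S, B1->T, B4->T, B7->F, B9->E, B8->T; records B1=T, B2=S, B4=T, B7=F, B8=T, B9=E
run #5 (p=8, t=0) runs B2->S, B1->T, B4->T, B7->T, B9->E, B8->T; records B1=T, B2=S, B4=T, B7=T, B8=T, B9=E
run #6 (p=8, t=-2) runs B2->S, B1->T, B4->T, B7->T, B9->E, B8->T; records B1=T, B2=S, B4=T, B7=T, B8=T, B9=E
run #7 (p=6, t=7) runs B2->E, B1->T, B4->T, B7->F, B9->E, B8->F, B11->E, B10->F; records B1=T, B2=E, B4=T, B7=F, B8=F, B9=E, B10=F, B11=E
run #8 (p=10, t=7) runs B2->S, B1->T, B4->T, B7->T, B9->E, B8->T; records B1=T, B2=S, B4=T, B7=T, B8=T, B9=E
run #9 (p=8, t=1) runs B2->S, B1->T, B4->T, B7->T, B9->E, B8->T; records B1=T, B2=S, B4=T, B7=T, B8=T, B9=E
run #10 (p=11, t=1) runs B2->E, B1->F, B3->T, B4->T, B7->F, B9->E, B8->T; records B1=F, B2=E, B3=T, B4=T, B7=F, B8=T, B9=E
pool-wide coverage (13 outcomes): B1=T, B1=F, B2=S, B2=E, B3=T, B4=T, B7=T, B7=F, B8=T, B8=F, B9=E, B10=F, B11=E
no size-1 subset reaches all 13 outcomes (best union: 8/13)
no size-2 subset reaches all 13 outcomes (best union: 12/13)
inputs {2, 3, 10} (size 3) cover everything; no size-3 subset with a lexicographically smaller index list covers all 13

Answer: 3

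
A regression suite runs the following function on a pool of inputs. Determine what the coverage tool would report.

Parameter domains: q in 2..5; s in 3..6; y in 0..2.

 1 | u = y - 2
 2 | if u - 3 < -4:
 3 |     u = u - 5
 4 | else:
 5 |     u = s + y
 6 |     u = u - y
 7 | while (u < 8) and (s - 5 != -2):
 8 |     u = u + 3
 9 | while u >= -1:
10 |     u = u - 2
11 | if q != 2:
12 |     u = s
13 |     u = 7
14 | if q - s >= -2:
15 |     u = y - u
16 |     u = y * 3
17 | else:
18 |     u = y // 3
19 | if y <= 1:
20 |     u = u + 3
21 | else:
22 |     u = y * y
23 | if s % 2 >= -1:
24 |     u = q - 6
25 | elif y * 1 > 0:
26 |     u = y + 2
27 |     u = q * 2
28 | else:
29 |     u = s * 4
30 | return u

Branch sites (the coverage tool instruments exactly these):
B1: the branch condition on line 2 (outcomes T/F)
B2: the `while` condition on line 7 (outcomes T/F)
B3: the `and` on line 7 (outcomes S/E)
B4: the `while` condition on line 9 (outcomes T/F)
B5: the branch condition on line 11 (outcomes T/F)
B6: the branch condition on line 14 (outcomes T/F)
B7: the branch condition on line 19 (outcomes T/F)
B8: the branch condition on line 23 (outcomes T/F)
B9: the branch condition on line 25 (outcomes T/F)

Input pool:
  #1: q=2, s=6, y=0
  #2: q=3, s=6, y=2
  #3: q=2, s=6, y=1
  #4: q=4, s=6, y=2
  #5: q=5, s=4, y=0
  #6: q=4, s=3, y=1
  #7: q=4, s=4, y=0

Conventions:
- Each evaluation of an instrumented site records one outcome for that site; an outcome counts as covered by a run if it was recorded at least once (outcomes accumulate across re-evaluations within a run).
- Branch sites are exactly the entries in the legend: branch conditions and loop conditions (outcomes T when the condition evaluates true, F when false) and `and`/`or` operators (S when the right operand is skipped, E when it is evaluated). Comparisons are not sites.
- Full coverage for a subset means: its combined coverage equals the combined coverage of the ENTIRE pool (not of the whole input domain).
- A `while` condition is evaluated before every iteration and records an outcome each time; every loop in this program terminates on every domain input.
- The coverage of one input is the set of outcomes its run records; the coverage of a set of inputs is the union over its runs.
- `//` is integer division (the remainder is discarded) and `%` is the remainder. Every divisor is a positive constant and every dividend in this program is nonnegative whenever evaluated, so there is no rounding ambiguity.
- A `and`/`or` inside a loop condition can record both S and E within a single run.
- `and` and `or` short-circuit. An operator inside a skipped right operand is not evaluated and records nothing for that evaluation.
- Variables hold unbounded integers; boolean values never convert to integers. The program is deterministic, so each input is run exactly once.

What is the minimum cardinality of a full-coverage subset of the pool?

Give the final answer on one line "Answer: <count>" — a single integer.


test 1 (q=2, s=6, y=0) fires B1->T, B3->E, B2->T, B3->E, B2->T, B3->E, B2->T, B3->E, B2->T, B3->E, B2->T, B3->S, B2->F, B4->T, ...; hits B1=T, B2=T, B2=F, B3=S, B3=E, B4=T, B4=F, B5=F, B6=F, B7=T, B8=T
test 2 (q=3, s=6, y=2) fires B1->F, B3->E, B2->T, B3->S, B2->F, B4->T, B4->T, B4->T, B4->T, B4->T, B4->T, B4->F, B5->T, B6->F, ...; hits B1=F, B2=T, B2=F, B3=S, B3=E, B4=T, B4=F, B5=T, B6=F, B7=F, B8=T
test 3 (q=2, s=6, y=1) fires B1->F, B3->E, B2->T, B3->S, B2->F, B4->T, B4->T, B4->T, B4->T, B4->T, B4->T, B4->F, B5->F, B6->F, ...; hits B1=F, B2=T, B2=F, B3=S, B3=E, B4=T, B4=F, B5=F, B6=F, B7=T, B8=T
test 4 (q=4, s=6, y=2) fires B1->F, B3->E, B2->T, B3->S, B2->F, B4->T, B4->T, B4->T, B4->T, B4->T, B4->T, B4->F, B5->T, B6->T, ...; hits B1=F, B2=T, B2=F, B3=S, B3=E, B4=T, B4=F, B5=T, B6=T, B7=F, B8=T
test 5 (q=5, s=4, y=0) fires B1->T, B3->E, B2->T, B3->E, B2->T, B3->E, B2->T, B3->E, B2->T, B3->E, B2->T, B3->S, B2->F, B4->T, ...; hits B1=T, B2=T, B2=F, B3=S, B3=E, B4=T, B4=F, B5=T, B6=T, B7=T, B8=T
test 6 (q=4, s=3, y=1) fires B1->F, B3->E, B2->F, B4->T, B4->T, B4->T, B4->F, B5->T, B6->T, B7->T, B8->T; hits B1=F, B2=F, B3=E, B4=T, B4=F, B5=T, B6=T, B7=T, B8=T
test 7 (q=4, s=4, y=0) fires B1->T, B3->E, B2->T, B3->E, B2->T, B3->E, B2->T, B3->E, B2->T, B3->E, B2->T, B3->S, B2->F, B4->T, ...; hits B1=T, B2=T, B2=F, B3=S, B3=E, B4=T, B4=F, B5=T, B6=T, B7=T, B8=T
union over all inputs: B1=T, B1=F, B2=T, B2=F, B3=S, B3=E, B4=T, B4=F, B5=T, B5=F, B6=T, B6=F, B7=T, B7=F, B8=T (15 outcomes)
size 1 is not enough: best union over all size-1 subsets is 11/15
inputs {1, 4} (size 2) cover everything; no size-2 subset with a lexicographically smaller index list covers all 15
Answer: 2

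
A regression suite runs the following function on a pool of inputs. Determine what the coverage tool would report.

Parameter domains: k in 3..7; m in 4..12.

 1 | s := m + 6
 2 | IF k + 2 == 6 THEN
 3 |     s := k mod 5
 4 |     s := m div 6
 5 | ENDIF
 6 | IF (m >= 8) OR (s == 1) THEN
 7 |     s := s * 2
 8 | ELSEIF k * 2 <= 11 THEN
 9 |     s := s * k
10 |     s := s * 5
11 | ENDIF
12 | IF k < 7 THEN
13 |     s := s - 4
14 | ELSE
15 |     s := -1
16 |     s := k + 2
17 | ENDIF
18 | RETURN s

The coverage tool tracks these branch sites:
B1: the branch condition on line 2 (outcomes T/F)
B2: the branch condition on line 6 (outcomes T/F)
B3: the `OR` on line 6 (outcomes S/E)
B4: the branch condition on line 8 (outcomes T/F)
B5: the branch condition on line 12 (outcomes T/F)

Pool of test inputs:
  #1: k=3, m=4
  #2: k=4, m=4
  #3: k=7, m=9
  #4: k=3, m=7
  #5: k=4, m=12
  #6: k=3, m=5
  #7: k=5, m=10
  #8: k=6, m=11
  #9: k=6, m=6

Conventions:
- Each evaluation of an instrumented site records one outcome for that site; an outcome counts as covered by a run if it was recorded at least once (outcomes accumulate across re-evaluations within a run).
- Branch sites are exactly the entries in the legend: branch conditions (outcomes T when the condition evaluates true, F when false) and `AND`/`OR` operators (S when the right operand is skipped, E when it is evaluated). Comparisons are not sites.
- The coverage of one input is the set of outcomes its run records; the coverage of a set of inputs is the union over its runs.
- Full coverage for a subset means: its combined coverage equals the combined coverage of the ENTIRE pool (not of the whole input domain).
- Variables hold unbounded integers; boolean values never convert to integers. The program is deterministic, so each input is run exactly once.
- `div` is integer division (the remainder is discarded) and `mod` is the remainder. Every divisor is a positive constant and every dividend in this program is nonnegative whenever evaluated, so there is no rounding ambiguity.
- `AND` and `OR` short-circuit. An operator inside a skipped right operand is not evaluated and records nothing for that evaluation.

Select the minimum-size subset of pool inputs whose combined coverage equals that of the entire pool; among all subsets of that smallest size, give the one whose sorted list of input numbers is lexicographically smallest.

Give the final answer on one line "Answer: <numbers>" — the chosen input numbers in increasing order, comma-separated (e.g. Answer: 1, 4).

test 1 (k=3, m=4) hits B1=F, B2=F, B3=E, B4=T, B5=T
test 2 (k=4, m=4) hits B1=T, B2=F, B3=E, B4=T, B5=T
test 3 (k=7, m=9) hits B1=F, B2=T, B3=S, B5=F
test 4 (k=3, m=7) hits B1=F, B2=F, B3=E, B4=T, B5=T
test 5 (k=4, m=12) hits B1=T, B2=T, B3=S, B5=T
test 6 (k=3, m=5) hits B1=F, B2=F, B3=E, B4=T, B5=T
test 7 (k=5, m=10) hits B1=F, B2=T, B3=S, B5=T
test 8 (k=6, m=11) hits B1=F, B2=T, B3=S, B5=T
test 9 (k=6, m=6) hits B1=F, B2=F, B3=E, B4=F, B5=T
together the pool reaches 10 outcomes: B1=T, B1=F, B2=T, B2=F, B3=S, B3=E, B4=T, B4=F, B5=T, B5=F
size 1 is not enough: best union over all size-1 subsets is 5/10
size 2 is not enough: best union over all size-2 subsets is 9/10
at size 3, {2, 3, 9} reaches all 10 outcomes; every lexicographically earlier size-3 subset fails

Answer: 2, 3, 9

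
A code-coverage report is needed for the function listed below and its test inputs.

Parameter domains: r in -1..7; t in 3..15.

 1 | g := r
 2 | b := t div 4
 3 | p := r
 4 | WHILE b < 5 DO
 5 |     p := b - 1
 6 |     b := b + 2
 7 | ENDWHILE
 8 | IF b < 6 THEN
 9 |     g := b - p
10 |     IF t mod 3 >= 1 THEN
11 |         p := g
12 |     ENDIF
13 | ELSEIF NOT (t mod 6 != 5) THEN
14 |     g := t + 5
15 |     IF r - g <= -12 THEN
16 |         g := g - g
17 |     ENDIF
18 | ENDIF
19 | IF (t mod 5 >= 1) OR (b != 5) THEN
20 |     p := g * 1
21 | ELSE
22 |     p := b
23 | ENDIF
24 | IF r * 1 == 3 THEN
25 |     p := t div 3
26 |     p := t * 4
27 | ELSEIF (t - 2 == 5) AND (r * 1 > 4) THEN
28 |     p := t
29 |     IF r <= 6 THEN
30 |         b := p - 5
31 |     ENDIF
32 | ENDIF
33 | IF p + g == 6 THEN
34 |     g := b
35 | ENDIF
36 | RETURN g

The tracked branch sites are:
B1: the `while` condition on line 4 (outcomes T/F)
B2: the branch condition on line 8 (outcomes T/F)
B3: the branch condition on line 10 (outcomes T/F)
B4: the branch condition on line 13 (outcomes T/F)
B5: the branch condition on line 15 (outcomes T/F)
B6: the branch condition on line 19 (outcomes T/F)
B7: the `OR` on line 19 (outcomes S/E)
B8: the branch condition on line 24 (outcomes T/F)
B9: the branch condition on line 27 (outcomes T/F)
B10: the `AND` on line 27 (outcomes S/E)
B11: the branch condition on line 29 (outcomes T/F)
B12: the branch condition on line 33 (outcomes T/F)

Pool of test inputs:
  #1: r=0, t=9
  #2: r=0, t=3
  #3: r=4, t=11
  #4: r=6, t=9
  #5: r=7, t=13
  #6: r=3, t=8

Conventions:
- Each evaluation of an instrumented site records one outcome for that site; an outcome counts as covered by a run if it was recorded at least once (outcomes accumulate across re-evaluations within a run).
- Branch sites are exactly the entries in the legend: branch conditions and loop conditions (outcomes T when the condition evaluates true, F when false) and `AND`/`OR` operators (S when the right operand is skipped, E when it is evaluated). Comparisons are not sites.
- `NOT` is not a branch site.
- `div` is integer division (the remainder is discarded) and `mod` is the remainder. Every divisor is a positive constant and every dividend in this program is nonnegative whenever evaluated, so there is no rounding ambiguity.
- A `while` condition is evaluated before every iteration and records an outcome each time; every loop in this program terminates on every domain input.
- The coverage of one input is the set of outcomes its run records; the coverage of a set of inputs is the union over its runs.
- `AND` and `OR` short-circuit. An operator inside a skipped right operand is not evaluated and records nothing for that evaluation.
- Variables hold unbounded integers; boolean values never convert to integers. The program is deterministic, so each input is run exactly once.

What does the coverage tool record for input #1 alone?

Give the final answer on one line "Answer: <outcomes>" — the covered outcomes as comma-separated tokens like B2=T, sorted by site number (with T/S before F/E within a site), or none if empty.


Running input #1 (r=0, t=9), event by event:
  B1->T, B1->T, B1->F, B2->F, B4->F, B7->S, B6->T, B8->F, B10->S, B9->F
  B12->F
collecting distinct outcomes: B1=T, B1=F, B2=F, B4=F, B6=T, B7=S, B8=F, B9=F, B10=S, B12=F
Answer: B1=T, B1=F, B2=F, B4=F, B6=T, B7=S, B8=F, B9=F, B10=S, B12=F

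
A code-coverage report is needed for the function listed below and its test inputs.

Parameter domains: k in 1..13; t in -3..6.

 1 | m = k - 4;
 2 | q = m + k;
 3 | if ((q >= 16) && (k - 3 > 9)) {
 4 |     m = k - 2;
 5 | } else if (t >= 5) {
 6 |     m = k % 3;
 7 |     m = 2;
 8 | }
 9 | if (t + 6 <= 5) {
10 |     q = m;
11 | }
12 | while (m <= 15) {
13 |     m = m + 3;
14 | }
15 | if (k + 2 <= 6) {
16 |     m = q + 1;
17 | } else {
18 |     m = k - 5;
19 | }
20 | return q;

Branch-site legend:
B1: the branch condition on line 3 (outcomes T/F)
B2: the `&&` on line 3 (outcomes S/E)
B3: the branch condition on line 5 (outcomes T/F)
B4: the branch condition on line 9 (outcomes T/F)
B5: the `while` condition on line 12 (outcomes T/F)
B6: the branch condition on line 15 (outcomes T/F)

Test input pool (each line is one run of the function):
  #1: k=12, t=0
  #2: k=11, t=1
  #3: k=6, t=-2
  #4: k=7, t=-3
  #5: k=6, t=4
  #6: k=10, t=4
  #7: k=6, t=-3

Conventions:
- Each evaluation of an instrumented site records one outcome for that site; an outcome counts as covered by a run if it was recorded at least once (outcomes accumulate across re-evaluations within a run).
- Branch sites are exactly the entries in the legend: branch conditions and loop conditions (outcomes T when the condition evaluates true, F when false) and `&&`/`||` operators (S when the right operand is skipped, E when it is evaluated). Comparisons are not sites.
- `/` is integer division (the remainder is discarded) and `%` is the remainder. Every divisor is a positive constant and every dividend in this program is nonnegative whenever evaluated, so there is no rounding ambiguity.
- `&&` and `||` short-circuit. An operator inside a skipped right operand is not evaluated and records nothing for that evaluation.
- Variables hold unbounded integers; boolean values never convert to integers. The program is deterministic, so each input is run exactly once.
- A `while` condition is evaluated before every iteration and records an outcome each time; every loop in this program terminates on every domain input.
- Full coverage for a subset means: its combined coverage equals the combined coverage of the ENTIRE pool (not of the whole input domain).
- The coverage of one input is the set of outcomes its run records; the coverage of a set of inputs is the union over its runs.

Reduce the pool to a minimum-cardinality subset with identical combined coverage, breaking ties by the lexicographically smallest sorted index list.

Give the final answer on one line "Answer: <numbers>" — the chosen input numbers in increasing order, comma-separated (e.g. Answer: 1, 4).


#1 (k=12, t=0) -> B2->E, B1->F, B3->F, B4->F, B5->T, B5->T, B5->T, B5->F, B6->F; covered: B1=F, B2=E, B3=F, B4=F, B5=T, B5=F, B6=F
#2 (k=11, t=1) -> B2->E, B1->F, B3->F, B4->F, B5->T, B5->T, B5->T, B5->F, B6->F; covered: B1=F, B2=E, B3=F, B4=F, B5=T, B5=F, B6=F
#3 (k=6, t=-2) -> B2->S, B1->F, B3->F, B4->T, B5->T, B5->T, B5->T, B5->T, B5->T, B5->F, B6->F; covered: B1=F, B2=S, B3=F, B4=T, B5=T, B5=F, B6=F
#4 (k=7, t=-3) -> B2->S, B1->F, B3->F, B4->T, B5->T, B5->T, B5->T, B5->T, B5->T, B5->F, B6->F; covered: B1=F, B2=S, B3=F, B4=T, B5=T, B5=F, B6=F
#5 (k=6, t=4) -> B2->S, B1->F, B3->F, B4->F, B5->T, B5->T, B5->T, B5->T, B5->T, B5->F, B6->F; covered: B1=F, B2=S, B3=F, B4=F, B5=T, B5=F, B6=F
#6 (k=10, t=4) -> B2->E, B1->F, B3->F, B4->F, B5->T, B5->T, B5->T, B5->T, B5->F, B6->F; covered: B1=F, B2=E, B3=F, B4=F, B5=T, B5=F, B6=F
#7 (k=6, t=-3) -> B2->S, B1->F, B3->F, B4->T, B5->T, B5->T, B5->T, B5->T, B5->T, B5->F, B6->F; covered: B1=F, B2=S, B3=F, B4=T, B5=T, B5=F, B6=F
together the pool reaches 9 outcomes: B1=F, B2=S, B2=E, B3=F, B4=T, B4=F, B5=T, B5=F, B6=F
size 1 is not enough: best union over all size-1 subsets is 7/9
inputs {1, 3} (size 2) cover everything; no size-2 subset with a lexicographically smaller index list covers all 9
Answer: 1, 3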